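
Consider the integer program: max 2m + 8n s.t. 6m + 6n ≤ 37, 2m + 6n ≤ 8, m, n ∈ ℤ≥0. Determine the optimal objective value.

(m,n)=(1,1): 6·1+6·1=12≤37, 2·1+6·1=8≤8, objective 10.
(m,n)=(0,1): 6·0+6·1=6≤37, 2·0+6·1=6≤8, objective 8.
(m,n)=(2,0): 6·2+6·0=12≤37, 2·2+6·0=4≤8, objective 4.
No feasible integer point exceeds 10.

10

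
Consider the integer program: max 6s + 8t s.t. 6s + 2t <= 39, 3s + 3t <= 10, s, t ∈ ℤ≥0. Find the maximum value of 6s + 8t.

24

(s,t)=(0,3): 6·0+2·3=6≤39, 3·0+3·3=9≤10, objective 24.
(s,t)=(1,2): 6·1+2·2=10≤39, 3·1+3·2=9≤10, objective 22.
(s,t)=(0,2): 6·0+2·2=4≤39, 3·0+3·2=6≤10, objective 16.
Maximum is 24 at (s,t)=(0,3).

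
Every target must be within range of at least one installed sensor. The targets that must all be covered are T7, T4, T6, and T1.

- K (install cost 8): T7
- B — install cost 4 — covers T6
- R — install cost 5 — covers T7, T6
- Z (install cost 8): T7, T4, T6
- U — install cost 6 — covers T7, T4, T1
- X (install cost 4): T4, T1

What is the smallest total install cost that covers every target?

The greedy cost-per-new-target heuristic would pick U and B for 10, but a cheaper cover exists.
Choose R and X: together they cover T7, T4, T6, T1 — every target.
Total install cost: 5 + 4 = 9.
No cover costs less than 9.

9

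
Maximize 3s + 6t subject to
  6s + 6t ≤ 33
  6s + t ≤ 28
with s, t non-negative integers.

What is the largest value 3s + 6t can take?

Relaxing integrality, the LP optimum is 33.00 at (s,t) = (0, 5.5), which is not an integer point.
(s,t)=(0,5): 6·0+6·5=30≤33, 6·0+1·5=5≤28, objective 30.
(s,t)=(1,4): 6·1+6·4=30≤33, 6·1+1·4=10≤28, objective 27.
(s,t)=(0,4): 6·0+6·4=24≤33, 6·0+1·4=4≤28, objective 24.
Maximum is 30 at (s,t)=(0,5).

30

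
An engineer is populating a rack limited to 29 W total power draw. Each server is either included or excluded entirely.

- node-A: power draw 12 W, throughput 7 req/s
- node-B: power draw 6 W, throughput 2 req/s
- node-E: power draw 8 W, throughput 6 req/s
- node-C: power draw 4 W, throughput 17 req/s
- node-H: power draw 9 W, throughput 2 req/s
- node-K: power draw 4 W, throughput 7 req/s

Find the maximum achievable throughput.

37

Take node-A, node-E, node-C, and node-K: power draw 12 + 8 + 4 + 4 = 28 ≤ 29, throughput 7 + 6 + 17 + 7 = 37.
No other feasible combination does better.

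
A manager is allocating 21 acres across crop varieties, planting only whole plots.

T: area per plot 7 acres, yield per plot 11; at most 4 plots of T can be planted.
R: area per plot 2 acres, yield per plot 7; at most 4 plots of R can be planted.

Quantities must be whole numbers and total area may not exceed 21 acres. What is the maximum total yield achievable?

Take 2×T and 3×R: area 20 ≤ 21, yield 2·11 + 3·7 = 43.
No other integer combination yields more.

43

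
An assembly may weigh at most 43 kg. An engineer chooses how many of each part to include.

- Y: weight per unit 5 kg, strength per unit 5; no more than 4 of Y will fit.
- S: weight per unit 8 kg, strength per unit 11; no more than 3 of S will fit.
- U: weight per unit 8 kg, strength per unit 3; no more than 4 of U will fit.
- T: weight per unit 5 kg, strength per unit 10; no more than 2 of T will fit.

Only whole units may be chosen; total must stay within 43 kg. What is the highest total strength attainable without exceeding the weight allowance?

58

This is a bounded integer knapsack.
Take 1×Y, 3×S, and 2×T: weight 39 ≤ 43, strength 1·5 + 3·11 + 2·10 = 58.
T has the best ratio (10/5) and is taken to its limit of 2; remaining capacity is filled optimally with the others.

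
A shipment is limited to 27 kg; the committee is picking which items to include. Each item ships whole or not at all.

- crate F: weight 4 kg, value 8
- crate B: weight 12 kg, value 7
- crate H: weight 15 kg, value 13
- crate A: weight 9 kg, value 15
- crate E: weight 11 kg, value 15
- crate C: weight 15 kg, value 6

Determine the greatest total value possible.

38

crate F + crate A + crate E: weight 4 + 9 + 11 = 24 ≤ 27, value 8 + 15 + 15 = 38.
crate F + crate B + crate A: weight 4 + 12 + 9 = 25 ≤ 27, value 8 + 7 + 15 = 30.
crate A + crate E: weight 9 + 11 = 20 ≤ 27, value 15 + 15 = 30.
Best is crate F, crate A, and crate E with total value 38.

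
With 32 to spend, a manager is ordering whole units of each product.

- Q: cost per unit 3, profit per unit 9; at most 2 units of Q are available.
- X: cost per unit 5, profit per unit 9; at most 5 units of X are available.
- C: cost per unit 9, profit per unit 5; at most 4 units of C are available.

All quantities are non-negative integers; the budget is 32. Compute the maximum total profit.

63

Q has the best ratio (9/3); taking only Q gives at most 2×9 = 18 (stopped by the supply cap of 2).
Mixing does better — 2×Q and 5×X: cost 31 ≤ 32, profit 2·9 + 5·9 = 63.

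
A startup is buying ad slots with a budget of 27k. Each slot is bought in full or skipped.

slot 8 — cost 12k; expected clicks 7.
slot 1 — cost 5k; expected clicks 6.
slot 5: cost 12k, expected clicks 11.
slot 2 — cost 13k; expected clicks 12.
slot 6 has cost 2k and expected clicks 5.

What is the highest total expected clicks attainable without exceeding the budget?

Allowing fractional choices, the relaxed optimum would be about 29.4, but ad slots are indivisible.
slot 8 + slot 2 + slot 6: cost 12 + 13 + 2 = 27 ≤ 27, expected clicks 7 + 12 + 5 = 24.
slot 1 + slot 2 + slot 6: cost 5 + 13 + 2 = 20 ≤ 27, expected clicks 6 + 12 + 5 = 23.
slot 5 + slot 2 + slot 6: cost 12 + 13 + 2 = 27 ≤ 27, expected clicks 11 + 12 + 5 = 28.
Best is slot 5, slot 2, and slot 6 with total expected clicks 28.

28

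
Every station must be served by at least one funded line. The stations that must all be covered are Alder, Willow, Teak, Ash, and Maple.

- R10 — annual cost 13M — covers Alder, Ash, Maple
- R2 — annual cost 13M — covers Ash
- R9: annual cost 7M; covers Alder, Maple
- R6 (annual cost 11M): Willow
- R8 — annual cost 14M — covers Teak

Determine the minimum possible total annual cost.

38

The greedy cost-per-new-station heuristic would pick R9, R6, R10, and R8 for 45, but a cheaper cover exists.
Choose R10, R6, and R8: together they cover Alder, Willow, Teak, Ash, Maple — every station.
Total annual cost: 13 + 11 + 14 = 38.
No cover costs less than 38.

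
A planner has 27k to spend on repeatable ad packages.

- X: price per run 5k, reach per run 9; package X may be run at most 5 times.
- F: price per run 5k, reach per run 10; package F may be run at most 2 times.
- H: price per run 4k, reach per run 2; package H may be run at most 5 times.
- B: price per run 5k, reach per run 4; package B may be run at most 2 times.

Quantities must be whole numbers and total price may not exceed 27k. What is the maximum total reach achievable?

47

4×X and 1×F: price 25 ≤ 27, reach 4·9 + 1·10 = 46.
3×X and 2×F: price 25 ≤ 27, reach 3·9 + 2·10 = 47.
Best is 47.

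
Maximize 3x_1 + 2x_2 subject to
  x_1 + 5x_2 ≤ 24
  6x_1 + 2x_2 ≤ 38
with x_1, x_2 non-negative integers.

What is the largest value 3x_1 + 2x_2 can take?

The continuous relaxation peaks at (5.07, 3.79) with value 22.79; rounding to a feasible lattice point costs some objective.
(x_1,x_2)=(5,3): 1·5+5·3=20≤24, 6·5+2·3=36≤38, objective 21.
(x_1,x_2)=(4,4): 1·4+5·4=24≤24, 6·4+2·4=32≤38, objective 20.
(x_1,x_2)=(5,2): 1·5+5·2=15≤24, 6·5+2·2=34≤38, objective 19.
The best lattice point is (5,3), giving 21.

21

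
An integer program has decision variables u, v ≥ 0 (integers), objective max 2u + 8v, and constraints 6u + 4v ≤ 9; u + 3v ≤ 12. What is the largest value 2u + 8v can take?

16

(u,v)=(0,2): 6·0+4·2=8≤9, 1·0+3·2=6≤12, objective 16.
(u,v)=(0,1): 6·0+4·1=4≤9, 1·0+3·1=3≤12, objective 8.
Maximum is 16 at (u,v)=(0,2).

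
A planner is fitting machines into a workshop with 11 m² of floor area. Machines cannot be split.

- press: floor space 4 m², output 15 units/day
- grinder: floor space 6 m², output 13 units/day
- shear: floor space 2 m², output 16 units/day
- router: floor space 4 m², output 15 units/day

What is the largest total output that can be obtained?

46

Treat it as a binary knapsack problem.
Allowing fractional choices, the relaxed optimum would be about 48.2, but machines are indivisible.
shear + router: floor space 2 + 4 = 6 ≤ 11, output 16 + 15 = 31.
press + shear + router: floor space 4 + 2 + 4 = 10 ≤ 11, output 15 + 16 + 15 = 46.
press + shear: floor space 4 + 2 = 6 ≤ 11, output 15 + 16 = 31.
Best is press, shear, and router with total output 46.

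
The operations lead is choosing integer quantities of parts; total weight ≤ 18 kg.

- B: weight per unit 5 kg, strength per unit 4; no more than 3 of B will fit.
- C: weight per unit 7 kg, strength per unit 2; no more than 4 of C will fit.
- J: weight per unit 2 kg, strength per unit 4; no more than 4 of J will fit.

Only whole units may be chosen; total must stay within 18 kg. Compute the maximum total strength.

24

This is a bounded integer knapsack.
J has the best ratio (4/2); taking only J gives at most 4×4 = 16 (stopped by the supply cap of 4).
Mixing does better — 2×B and 4×J: weight 18 ≤ 18, strength 2·4 + 4·4 = 24.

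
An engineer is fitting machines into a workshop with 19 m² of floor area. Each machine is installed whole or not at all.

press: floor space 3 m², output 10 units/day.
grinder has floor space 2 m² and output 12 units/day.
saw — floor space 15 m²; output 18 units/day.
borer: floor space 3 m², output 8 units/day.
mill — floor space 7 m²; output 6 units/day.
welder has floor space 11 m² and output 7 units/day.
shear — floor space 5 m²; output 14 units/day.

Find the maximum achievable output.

press + grinder + borer + shear: floor space 3 + 2 + 3 + 5 = 13 ≤ 19, output 10 + 12 + 8 + 14 = 44.
grinder + borer + mill + shear: floor space 2 + 3 + 7 + 5 = 17 ≤ 19, output 12 + 8 + 6 + 14 = 40.
press + grinder + mill + shear: floor space 3 + 2 + 7 + 5 = 17 ≤ 19, output 10 + 12 + 6 + 14 = 42.
Best is press, grinder, borer, and shear with total output 44.

44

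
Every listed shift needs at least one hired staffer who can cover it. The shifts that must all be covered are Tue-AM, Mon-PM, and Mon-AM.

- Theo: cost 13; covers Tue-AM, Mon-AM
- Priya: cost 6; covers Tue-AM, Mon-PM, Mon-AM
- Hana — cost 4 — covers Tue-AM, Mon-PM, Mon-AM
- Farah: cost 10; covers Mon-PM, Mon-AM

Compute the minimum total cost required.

This is a weighted set-cover instance.
Hana alone covers Tue-AM, Mon-PM, Mon-AM — every shift.
Total cost: 4.

4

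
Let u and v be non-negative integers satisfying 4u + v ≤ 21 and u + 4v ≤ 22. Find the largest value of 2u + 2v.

16

(u,v)=(4,4): 4·4+1·4=20≤21, 1·4+4·4=20≤22, objective 16.
(u,v)=(3,4): 4·3+1·4=16≤21, 1·3+4·4=19≤22, objective 14.
(u,v)=(4,3): 4·4+1·3=19≤21, 1·4+4·3=16≤22, objective 14.
The best lattice point is (4,4), giving 16.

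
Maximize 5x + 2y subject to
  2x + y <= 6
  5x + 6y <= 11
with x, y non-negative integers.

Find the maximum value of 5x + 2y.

The continuous relaxation peaks at (2.2, 0) with value 11.00; rounding to a feasible lattice point costs some objective.
(x,y)=(2,0): 2·2+1·0=4≤6, 5·2+6·0=10≤11, objective 10.
(x,y)=(1,1): 2·1+1·1=3≤6, 5·1+6·1=11≤11, objective 7.
(x,y)=(1,0): 2·1+1·0=2≤6, 5·1+6·0=5≤11, objective 5.
Maximum is 10 at (x,y)=(2,0).

10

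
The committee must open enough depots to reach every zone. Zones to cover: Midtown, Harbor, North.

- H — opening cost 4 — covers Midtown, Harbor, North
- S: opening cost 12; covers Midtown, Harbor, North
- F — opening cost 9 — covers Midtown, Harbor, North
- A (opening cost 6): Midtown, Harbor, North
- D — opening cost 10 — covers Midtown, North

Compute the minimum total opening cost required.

4

H alone covers Midtown, Harbor, North — every zone.
Total opening cost: 4.
No cover costs less than 4.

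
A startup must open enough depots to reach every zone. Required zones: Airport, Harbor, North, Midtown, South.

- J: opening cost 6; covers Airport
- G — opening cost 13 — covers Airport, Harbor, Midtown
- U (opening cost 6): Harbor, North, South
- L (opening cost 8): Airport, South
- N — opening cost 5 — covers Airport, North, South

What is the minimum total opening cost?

The greedy cost-per-new-zone heuristic would pick N, U, and G for 24, but a cheaper cover exists.
Choose G and N: together they cover Airport, Harbor, North, Midtown, South — every zone.
Total opening cost: 13 + 5 = 18.
No cover costs less than 18.

18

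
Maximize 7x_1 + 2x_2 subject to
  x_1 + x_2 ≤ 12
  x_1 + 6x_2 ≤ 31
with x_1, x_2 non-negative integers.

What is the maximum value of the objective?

(x_1,x_2)=(12,0): 1·12+1·0=12≤12, 1·12+6·0=12≤31, objective 84.
(x_1,x_2)=(11,1): 1·11+1·1=12≤12, 1·11+6·1=17≤31, objective 79.
(x_1,x_2)=(11,0): 1·11+1·0=11≤12, 1·11+6·0=11≤31, objective 77.
Maximum is 84 at (x_1,x_2)=(12,0).

84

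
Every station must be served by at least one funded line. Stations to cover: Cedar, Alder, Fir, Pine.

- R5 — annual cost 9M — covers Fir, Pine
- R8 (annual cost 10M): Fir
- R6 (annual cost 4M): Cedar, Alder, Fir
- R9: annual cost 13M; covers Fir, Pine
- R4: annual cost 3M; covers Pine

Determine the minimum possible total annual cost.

7

Choose R6 and R4: together they cover Cedar, Alder, Fir, Pine — every station.
Total annual cost: 4 + 3 = 7.
No cover costs less than 7.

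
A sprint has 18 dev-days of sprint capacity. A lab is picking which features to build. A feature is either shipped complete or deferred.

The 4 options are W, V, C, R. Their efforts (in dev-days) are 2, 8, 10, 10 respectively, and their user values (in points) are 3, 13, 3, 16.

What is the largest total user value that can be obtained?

V + R: effort 8 + 10 = 18 ≤ 18, user value 13 + 16 = 29.
W + R: effort 2 + 10 = 12 ≤ 18, user value 3 + 16 = 19.
Best is V and R with total user value 29.

29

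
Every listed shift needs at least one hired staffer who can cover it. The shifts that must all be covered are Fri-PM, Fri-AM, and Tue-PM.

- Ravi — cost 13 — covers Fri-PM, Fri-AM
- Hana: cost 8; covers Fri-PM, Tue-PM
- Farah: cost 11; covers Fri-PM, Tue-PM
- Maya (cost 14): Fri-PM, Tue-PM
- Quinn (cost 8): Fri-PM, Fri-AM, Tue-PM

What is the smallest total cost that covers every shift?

This is a weighted set-cover instance.
Quinn alone covers Fri-PM, Fri-AM, Tue-PM — every shift.
Total cost: 8.

8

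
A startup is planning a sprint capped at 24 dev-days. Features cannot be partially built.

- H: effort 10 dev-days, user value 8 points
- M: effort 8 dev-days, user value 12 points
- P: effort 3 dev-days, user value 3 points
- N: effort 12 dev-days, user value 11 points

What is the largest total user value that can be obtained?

Treat it as a binary knapsack problem.
H + M + P: effort 10 + 8 + 3 = 21 ≤ 24, user value 8 + 12 + 3 = 23.
M + P + N: effort 8 + 3 + 12 = 23 ≤ 24, user value 12 + 3 + 11 = 26.
M + N: effort 8 + 12 = 20 ≤ 24, user value 12 + 11 = 23.
Best is M, P, and N with total user value 26.

26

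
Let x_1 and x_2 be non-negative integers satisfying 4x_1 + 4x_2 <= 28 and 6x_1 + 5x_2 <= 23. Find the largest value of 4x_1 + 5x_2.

(x_1,x_2)=(0,4): 4·0+4·4=16≤28, 6·0+5·4=20≤23, objective 20.
(x_1,x_2)=(1,3): 4·1+4·3=16≤28, 6·1+5·3=21≤23, objective 19.
(x_1,x_2)=(0,3): 4·0+4·3=12≤28, 6·0+5·3=15≤23, objective 15.
No feasible integer point exceeds 20.

20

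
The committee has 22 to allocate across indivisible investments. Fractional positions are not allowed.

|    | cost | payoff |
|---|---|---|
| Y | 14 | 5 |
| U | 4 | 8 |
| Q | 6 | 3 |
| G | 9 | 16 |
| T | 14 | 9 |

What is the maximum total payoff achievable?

27

Allowing fractional choices, the relaxed optimum would be about 29.8, but investments are indivisible.
Q + G: cost 6 + 9 = 15 ≤ 22, payoff 3 + 16 = 19.
U + G: cost 4 + 9 = 13 ≤ 22, payoff 8 + 16 = 24.
U + Q + G: cost 4 + 6 + 9 = 19 ≤ 22, payoff 8 + 3 + 16 = 27.
Best is U, Q, and G with total payoff 27.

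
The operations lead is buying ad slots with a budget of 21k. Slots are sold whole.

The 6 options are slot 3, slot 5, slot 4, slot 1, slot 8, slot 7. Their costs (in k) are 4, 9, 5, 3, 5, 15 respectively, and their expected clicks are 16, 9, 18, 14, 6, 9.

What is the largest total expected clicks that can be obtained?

57

Treat it as a binary knapsack problem.
Allowing fractional choices, the relaxed optimum would be about 58.0, but ad slots are indivisible.
slot 3 + slot 4 + slot 1 + slot 8: cost 4 + 5 + 3 + 5 = 17 ≤ 21, expected clicks 16 + 18 + 14 + 6 = 54.
slot 3 + slot 5 + slot 4 + slot 1: cost 4 + 9 + 5 + 3 = 21 ≤ 21, expected clicks 16 + 9 + 18 + 14 = 57.
Best is slot 3, slot 5, slot 4, and slot 1 with total expected clicks 57.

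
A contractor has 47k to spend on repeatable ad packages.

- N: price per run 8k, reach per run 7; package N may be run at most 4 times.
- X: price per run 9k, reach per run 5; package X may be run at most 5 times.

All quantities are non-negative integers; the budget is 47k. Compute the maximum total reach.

33

4×N and 1×X: price 41 ≤ 47, reach 4·7 + 1·5 = 33.
3×N and 2×X: price 42 ≤ 47, reach 3·7 + 2·5 = 31.
Best is 33.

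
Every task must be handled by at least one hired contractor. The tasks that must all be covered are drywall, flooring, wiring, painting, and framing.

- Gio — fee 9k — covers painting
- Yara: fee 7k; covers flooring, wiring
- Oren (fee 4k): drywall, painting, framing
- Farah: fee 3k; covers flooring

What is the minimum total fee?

11

The greedy cost-per-new-task heuristic would pick Oren, Farah, and Yara for 14, but a cheaper cover exists.
Choose Yara and Oren: together they cover drywall, flooring, wiring, painting, framing — every task.
Total fee: 7 + 4 = 11.
No cover costs less than 11.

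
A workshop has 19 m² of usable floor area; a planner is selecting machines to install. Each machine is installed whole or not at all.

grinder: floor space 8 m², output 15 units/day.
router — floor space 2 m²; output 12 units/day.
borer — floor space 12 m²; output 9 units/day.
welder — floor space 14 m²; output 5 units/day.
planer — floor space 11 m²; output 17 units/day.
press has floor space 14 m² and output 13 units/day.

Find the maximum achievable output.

32

Take grinder and planer: floor space 8 + 11 = 19 ≤ 19, output 15 + 17 = 32.
No other feasible combination does better.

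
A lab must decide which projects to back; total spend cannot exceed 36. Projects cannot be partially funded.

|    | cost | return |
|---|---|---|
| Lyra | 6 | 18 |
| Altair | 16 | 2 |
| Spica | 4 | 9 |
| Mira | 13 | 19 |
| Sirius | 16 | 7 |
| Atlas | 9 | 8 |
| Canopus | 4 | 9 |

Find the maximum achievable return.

Lyra + Spica + Mira + Atlas + Canopus: cost 6 + 4 + 13 + 9 + 4 = 36 ≤ 36, return 18 + 9 + 19 + 8 + 9 = 63.
Lyra + Spica + Mira + Atlas: cost 6 + 4 + 13 + 9 = 32 ≤ 36, return 18 + 9 + 19 + 8 = 54.
Lyra + Spica + Mira + Canopus: cost 6 + 4 + 13 + 4 = 27 ≤ 36, return 18 + 9 + 19 + 9 = 55.
Best is Lyra, Spica, Mira, Atlas, and Canopus with total return 63.

63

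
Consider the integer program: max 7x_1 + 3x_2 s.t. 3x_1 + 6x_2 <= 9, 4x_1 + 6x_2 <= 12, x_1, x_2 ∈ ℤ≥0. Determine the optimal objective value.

21

(x_1,x_2)=(3,0) is feasible, giving 21.
(x_1,x_2)=(2,0) is feasible, giving 14.
Maximum is 21 at (x_1,x_2)=(3,0).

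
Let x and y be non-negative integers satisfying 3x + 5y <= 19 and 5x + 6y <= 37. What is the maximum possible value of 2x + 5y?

Relaxing integrality, the LP optimum is 19.00 at (x,y) = (0, 3.8), which is not an integer point.
(x,y)=(1,3): 3·1+5·3=18≤19, 5·1+6·3=23≤37, objective 17.
(x,y)=(0,3): 3·0+5·3=15≤19, 5·0+6·3=18≤37, objective 15.
(x,y)=(2,2): 3·2+5·2=16≤19, 5·2+6·2=22≤37, objective 14.
The best lattice point is (1,3), giving 17.

17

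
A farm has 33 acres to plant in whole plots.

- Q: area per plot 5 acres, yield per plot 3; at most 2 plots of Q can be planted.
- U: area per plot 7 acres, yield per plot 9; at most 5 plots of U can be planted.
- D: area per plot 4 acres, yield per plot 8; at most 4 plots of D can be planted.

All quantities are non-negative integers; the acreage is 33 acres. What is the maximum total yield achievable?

2×U and 4×D: area 30 ≤ 33, yield 2·9 + 4·8 = 50.
3×U and 3×D: area 33 ≤ 33, yield 3·9 + 3·8 = 51.
Best is 51.

51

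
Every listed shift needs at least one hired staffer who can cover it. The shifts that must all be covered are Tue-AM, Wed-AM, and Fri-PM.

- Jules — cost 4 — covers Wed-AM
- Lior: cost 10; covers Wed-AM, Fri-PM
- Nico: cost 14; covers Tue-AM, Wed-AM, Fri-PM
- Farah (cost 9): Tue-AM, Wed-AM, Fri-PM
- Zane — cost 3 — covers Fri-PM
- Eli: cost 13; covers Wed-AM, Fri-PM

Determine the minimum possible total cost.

9

This is a weighted set-cover instance.
Farah alone covers Tue-AM, Wed-AM, Fri-PM — every shift.
Total cost: 9.
No cover costs less than 9.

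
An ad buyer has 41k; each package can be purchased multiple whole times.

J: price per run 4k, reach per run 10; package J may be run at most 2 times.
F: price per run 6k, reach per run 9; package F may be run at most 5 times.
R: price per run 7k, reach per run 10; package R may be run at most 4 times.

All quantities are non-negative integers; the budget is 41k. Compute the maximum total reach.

Take 2×J, 2×F, and 3×R: price 41 ≤ 41, reach 2·10 + 2·9 + 3·10 = 68.
J has the best ratio (10/4) and is taken to its limit of 2; remaining capacity is filled optimally with the others.

68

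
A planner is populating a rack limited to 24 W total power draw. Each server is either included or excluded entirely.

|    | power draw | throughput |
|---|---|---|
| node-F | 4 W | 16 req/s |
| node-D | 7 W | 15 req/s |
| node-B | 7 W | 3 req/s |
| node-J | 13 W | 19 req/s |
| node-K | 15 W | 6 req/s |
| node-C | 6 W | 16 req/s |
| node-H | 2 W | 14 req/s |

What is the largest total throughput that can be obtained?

Treat it as a binary knapsack problem.
Take node-F, node-D, node-C, and node-H: power draw 4 + 7 + 6 + 2 = 19 ≤ 24, throughput 16 + 15 + 16 + 14 = 61.
No other feasible combination does better.

61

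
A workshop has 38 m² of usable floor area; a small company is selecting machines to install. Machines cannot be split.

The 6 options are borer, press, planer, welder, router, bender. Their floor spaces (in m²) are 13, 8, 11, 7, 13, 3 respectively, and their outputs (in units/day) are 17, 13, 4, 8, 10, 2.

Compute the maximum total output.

Treat it as a binary knapsack problem.
Allowing fractional choices, the relaxed optimum would be about 45.7, but machines are indivisible.
borer + press + router + bender: floor space 13 + 8 + 13 + 3 = 37 ≤ 38, output 17 + 13 + 10 + 2 = 42.
borer + press + welder + bender: floor space 13 + 8 + 7 + 3 = 31 ≤ 38, output 17 + 13 + 8 + 2 = 40.
Best is borer, press, router, and bender with total output 42.

42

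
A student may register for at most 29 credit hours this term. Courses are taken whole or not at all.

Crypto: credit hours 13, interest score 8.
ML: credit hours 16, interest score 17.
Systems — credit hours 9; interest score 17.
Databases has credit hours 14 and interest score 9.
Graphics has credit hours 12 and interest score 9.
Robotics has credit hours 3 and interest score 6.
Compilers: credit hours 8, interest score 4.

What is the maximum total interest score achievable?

Allowing fractional choices, the relaxed optimum would be about 40.8, but courses are indivisible.
ML + Systems: credit hours 16 + 9 = 25 ≤ 29, interest score 17 + 17 = 34.
ML + Systems + Robotics: credit hours 16 + 9 + 3 = 28 ≤ 29, interest score 17 + 17 + 6 = 40.
Best is ML, Systems, and Robotics with total interest score 40.

40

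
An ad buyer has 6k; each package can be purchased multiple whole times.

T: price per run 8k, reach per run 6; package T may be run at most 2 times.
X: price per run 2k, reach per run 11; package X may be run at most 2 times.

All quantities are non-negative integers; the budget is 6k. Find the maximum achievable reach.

This is a bounded integer knapsack.
Take 2×X: price 4 ≤ 6, reach 2·11 = 22.
X has the best ratio (11/2) and is taken to its limit of 2; remaining capacity is filled optimally with the others.

22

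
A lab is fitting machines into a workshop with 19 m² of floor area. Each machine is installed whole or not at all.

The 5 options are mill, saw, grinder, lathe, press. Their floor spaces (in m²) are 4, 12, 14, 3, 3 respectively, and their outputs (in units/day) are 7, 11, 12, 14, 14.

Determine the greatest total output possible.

39

mill + lathe + press: floor space 4 + 3 + 3 = 10 ≤ 19, output 7 + 14 + 14 = 35.
saw + lathe + press: floor space 12 + 3 + 3 = 18 ≤ 19, output 11 + 14 + 14 = 39.
Best is saw, lathe, and press with total output 39.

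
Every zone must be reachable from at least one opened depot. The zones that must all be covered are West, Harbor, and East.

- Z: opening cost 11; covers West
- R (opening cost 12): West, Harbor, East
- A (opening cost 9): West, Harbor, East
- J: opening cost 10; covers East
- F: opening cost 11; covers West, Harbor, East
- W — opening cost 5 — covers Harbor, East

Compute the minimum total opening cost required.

This is a weighted set-cover instance.
The greedy cost-per-new-zone heuristic would pick W and A for 14, but a cheaper cover exists.
A alone covers West, Harbor, East — every zone.
Total opening cost: 9.
No cover costs less than 9.

9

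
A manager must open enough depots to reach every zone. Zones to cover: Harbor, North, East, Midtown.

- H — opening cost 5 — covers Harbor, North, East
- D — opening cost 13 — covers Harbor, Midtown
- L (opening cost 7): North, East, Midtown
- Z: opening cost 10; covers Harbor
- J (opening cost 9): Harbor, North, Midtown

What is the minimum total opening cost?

12

Choose H and L: together they cover Harbor, North, East, Midtown — every zone.
Total opening cost: 5 + 7 = 12.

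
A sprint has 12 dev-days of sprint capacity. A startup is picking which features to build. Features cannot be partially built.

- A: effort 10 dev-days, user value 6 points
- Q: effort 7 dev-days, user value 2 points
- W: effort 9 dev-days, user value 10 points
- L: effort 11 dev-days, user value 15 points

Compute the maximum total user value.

L: effort 11 ≤ 12, user value 15.
W: effort 9 ≤ 12, user value 10.
Best is L with total user value 15.

15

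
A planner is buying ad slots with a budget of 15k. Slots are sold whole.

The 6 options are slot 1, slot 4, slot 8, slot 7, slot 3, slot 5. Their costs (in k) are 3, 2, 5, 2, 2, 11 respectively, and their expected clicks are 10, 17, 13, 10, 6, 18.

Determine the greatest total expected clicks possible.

56

Take slot 1, slot 4, slot 8, slot 7, and slot 3: cost 3 + 2 + 5 + 2 + 2 = 14 ≤ 15, expected clicks 10 + 17 + 13 + 10 + 6 = 56.
No other feasible combination does better.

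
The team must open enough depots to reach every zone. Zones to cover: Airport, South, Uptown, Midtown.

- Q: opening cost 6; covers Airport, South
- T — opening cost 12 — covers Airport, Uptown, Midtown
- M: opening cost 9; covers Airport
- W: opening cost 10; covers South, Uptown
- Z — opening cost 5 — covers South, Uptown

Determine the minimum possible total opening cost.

Choose T and Z: together they cover Airport, South, Uptown, Midtown — every zone.
Total opening cost: 12 + 5 = 17.

17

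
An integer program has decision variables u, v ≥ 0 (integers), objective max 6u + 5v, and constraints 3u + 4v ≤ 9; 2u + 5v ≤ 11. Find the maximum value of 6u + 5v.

(u,v)=(3,0): 3·3+4·0=9≤9, 2·3+5·0=6≤11, objective 18.
(u,v)=(2,0): 3·2+4·0=6≤9, 2·2+5·0=4≤11, objective 12.
No feasible integer point exceeds 18.

18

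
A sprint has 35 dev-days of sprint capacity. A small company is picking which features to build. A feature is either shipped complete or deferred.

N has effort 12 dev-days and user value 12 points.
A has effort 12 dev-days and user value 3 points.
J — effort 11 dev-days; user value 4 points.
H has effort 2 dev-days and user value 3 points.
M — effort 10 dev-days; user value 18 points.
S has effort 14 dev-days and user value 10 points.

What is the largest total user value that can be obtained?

Allowing fractional choices, the relaxed optimum would be about 40.9, but features are indivisible.
N + J + H + M: effort 12 + 11 + 2 + 10 = 35 ≤ 35, user value 12 + 4 + 3 + 18 = 37.
N + J + M: effort 12 + 11 + 10 = 33 ≤ 35, user value 12 + 4 + 18 = 34.
N + H + M: effort 12 + 2 + 10 = 24 ≤ 35, user value 12 + 3 + 18 = 33.
Best is N, J, H, and M with total user value 37.

37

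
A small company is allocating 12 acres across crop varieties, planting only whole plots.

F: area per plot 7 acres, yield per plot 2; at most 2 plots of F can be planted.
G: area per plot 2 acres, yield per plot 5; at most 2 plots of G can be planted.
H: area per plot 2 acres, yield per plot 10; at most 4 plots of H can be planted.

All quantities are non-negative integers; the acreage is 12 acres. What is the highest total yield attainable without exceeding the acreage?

50

H has the best ratio (10/2); taking only H gives at most 4×10 = 40 (stopped by the supply cap of 4).
Mixing does better — 2×G and 4×H: area 12 ≤ 12, yield 2·5 + 4·10 = 50.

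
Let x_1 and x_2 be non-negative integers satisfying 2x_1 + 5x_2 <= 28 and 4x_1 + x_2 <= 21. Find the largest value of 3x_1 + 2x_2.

20

Relaxing integrality, the LP optimum is 20.61 at (x_1,x_2) = (4.28, 3.89), which is not an integer point.
(x_1,x_2)=(4,4): 2·4+5·4=28≤28, 4·4+1·4=20≤21, objective 20.
(x_1,x_2)=(4,3): 2·4+5·3=23≤28, 4·4+1·3=19≤21, objective 18.
(x_1,x_2)=(3,4): 2·3+5·4=26≤28, 4·3+1·4=16≤21, objective 17.
The best lattice point is (4,4), giving 20.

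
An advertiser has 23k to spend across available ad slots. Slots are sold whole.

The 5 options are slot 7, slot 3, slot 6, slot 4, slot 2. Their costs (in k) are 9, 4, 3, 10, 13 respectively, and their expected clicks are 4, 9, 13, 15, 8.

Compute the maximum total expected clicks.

37

Treat it as a binary knapsack problem.
Take slot 3, slot 6, and slot 4: cost 4 + 3 + 10 = 17 ≤ 23, expected clicks 9 + 13 + 15 = 37.
No other feasible combination does better.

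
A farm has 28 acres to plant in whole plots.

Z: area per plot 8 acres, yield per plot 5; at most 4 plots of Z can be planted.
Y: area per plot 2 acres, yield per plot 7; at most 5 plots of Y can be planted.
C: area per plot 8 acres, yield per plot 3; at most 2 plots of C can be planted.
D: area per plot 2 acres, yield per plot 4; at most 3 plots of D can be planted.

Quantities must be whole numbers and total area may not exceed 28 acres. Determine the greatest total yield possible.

52

This is a bounded integer knapsack.
5×Y, 1×C, and 3×D: area 24 ≤ 28, yield 5·7 + 1·3 + 3·4 = 50.
1×Z, 5×Y, and 3×D: area 24 ≤ 28, yield 1·5 + 5·7 + 3·4 = 52.
Best is 52.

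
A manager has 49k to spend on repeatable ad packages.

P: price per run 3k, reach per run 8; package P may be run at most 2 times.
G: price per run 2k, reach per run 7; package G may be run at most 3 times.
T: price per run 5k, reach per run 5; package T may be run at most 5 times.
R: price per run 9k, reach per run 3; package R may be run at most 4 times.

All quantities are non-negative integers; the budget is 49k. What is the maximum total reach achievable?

65

2×P, 3×G, 5×T, and 1×R: price 46 ≤ 49, reach 2·8 + 3·7 + 5·5 + 1·3 = 65.
2×P, 3×G, and 5×T: price 37 ≤ 49, reach 2·8 + 3·7 + 5·5 = 62.
Best is 65.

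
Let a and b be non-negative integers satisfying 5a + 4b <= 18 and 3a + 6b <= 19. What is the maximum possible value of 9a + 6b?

The continuous relaxation peaks at (3.6, 0) with value 32.40; rounding to a feasible lattice point costs some objective.
(a,b)=(2,2): 5·2+4·2=18≤18, 3·2+6·2=18≤19, objective 30.
(a,b)=(3,0): 5·3+4·0=15≤18, 3·3+6·0=9≤19, objective 27.
The best lattice point is (2,2), giving 30.

30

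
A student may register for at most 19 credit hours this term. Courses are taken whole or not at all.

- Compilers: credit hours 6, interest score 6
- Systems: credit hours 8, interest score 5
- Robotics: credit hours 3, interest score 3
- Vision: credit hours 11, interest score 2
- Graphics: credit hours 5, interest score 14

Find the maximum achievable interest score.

Allowing fractional choices, the relaxed optimum would be about 26.1, but courses are indivisible.
Compilers + Robotics + Graphics: credit hours 6 + 3 + 5 = 14 ≤ 19, interest score 6 + 3 + 14 = 23.
Compilers + Systems + Graphics: credit hours 6 + 8 + 5 = 19 ≤ 19, interest score 6 + 5 + 14 = 25.
Best is Compilers, Systems, and Graphics with total interest score 25.

25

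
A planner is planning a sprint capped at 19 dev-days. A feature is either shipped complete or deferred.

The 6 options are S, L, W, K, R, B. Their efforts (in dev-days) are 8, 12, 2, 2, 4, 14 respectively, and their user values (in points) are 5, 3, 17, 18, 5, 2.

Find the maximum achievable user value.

Allowing fractional choices, the relaxed optimum would be about 45.8, but features are indivisible.
W + K + R: effort 2 + 2 + 4 = 8 ≤ 19, user value 17 + 18 + 5 = 40.
S + W + K + R: effort 8 + 2 + 2 + 4 = 16 ≤ 19, user value 5 + 17 + 18 + 5 = 45.
Best is S, W, K, and R with total user value 45.

45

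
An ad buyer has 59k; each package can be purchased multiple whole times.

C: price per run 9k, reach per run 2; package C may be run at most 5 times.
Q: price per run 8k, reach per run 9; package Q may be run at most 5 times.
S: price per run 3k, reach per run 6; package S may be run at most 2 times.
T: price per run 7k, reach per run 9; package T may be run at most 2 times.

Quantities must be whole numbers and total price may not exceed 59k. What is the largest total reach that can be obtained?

69

This is a bounded integer knapsack.
S has the best ratio (6/3); taking only S gives at most 2×6 = 12 (stopped by the supply cap of 2).
Mixing does better — 5×Q, 1×S, and 2×T: price 57 ≤ 59, reach 5·9 + 1·6 + 2·9 = 69.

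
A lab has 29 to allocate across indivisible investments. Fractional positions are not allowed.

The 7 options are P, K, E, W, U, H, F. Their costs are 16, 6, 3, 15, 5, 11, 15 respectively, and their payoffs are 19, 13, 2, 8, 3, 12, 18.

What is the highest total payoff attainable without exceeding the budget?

Allowing fractional choices, the relaxed optimum would be about 40.5, but investments are indivisible.
P + K + U: cost 16 + 6 + 5 = 27 ≤ 29, payoff 19 + 13 + 3 = 35.
K + E + U + F: cost 6 + 3 + 5 + 15 = 29 ≤ 29, payoff 13 + 2 + 3 + 18 = 36.
P + K + E: cost 16 + 6 + 3 = 25 ≤ 29, payoff 19 + 13 + 2 = 34.
Best is K, E, U, and F with total payoff 36.

36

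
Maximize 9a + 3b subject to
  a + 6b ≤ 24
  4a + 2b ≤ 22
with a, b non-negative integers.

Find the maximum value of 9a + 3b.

48

The continuous relaxation peaks at (5.5, 0) with value 49.50; rounding to a feasible lattice point costs some objective.
(a,b)=(5,1): 1·5+6·1=11≤24, 4·5+2·1=22≤22, objective 48.
(a,b)=(5,0): 1·5+6·0=5≤24, 4·5+2·0=20≤22, objective 45.
(a,b)=(4,2): 1·4+6·2=16≤24, 4·4+2·2=20≤22, objective 42.
No feasible integer point exceeds 48.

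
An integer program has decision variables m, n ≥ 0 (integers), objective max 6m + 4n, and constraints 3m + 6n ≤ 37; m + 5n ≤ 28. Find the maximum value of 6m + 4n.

72

Relaxing integrality, the LP optimum is 74.00 at (m,n) = (12.3, 0), which is not an integer point.
(m,n)=(12,0): 3·12+6·0=36≤37, 1·12+5·0=12≤28, objective 72.
(m,n)=(11,0): 3·11+6·0=33≤37, 1·11+5·0=11≤28, objective 66.
The best lattice point is (12,0), giving 72.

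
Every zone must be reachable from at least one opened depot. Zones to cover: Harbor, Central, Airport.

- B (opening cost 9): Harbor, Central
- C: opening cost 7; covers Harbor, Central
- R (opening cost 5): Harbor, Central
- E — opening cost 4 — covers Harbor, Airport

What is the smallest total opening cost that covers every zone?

9

Choose R and E: together they cover Harbor, Central, Airport — every zone.
Total opening cost: 5 + 4 = 9.
No cover costs less than 9.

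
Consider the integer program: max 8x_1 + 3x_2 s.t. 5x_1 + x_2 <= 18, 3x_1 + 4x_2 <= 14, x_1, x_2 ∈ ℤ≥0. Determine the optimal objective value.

Relaxing integrality, the LP optimum is 30.12 at (x_1,x_2) = (3.41, 0.941), which is not an integer point.
(x_1,x_2)=(3,1): 5·3+1·1=16≤18, 3·3+4·1=13≤14, objective 27.
(x_1,x_2)=(3,0): 5·3+1·0=15≤18, 3·3+4·0=9≤14, objective 24.
(x_1,x_2)=(2,2): 5·2+1·2=12≤18, 3·2+4·2=14≤14, objective 22.
The best lattice point is (3,1), giving 27.

27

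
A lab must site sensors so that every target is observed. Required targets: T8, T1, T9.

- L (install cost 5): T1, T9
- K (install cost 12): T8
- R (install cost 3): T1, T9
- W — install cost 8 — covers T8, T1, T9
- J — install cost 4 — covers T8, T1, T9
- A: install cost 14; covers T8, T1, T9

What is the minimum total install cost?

4

This is an integer covering problem.
J alone covers T8, T1, T9 — every target.
Total install cost: 4.
No cover costs less than 4.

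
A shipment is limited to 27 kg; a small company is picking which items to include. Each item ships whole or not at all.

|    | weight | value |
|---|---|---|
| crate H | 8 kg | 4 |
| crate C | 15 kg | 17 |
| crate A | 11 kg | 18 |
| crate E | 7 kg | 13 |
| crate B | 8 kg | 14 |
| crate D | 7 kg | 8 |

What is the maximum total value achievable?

45

Allowing fractional choices, the relaxed optimum would be about 46.1, but items are indivisible.
crate A + crate E + crate D: weight 11 + 7 + 7 = 25 ≤ 27, value 18 + 13 + 8 = 39.
crate A + crate E + crate B: weight 11 + 7 + 8 = 26 ≤ 27, value 18 + 13 + 14 = 45.
crate A + crate B + crate D: weight 11 + 8 + 7 = 26 ≤ 27, value 18 + 14 + 8 = 40.
Best is crate A, crate E, and crate B with total value 45.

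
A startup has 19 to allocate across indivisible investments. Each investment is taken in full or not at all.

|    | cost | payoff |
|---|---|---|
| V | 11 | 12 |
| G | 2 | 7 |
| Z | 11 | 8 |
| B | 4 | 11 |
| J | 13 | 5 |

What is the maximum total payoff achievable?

30

G + Z + B: cost 2 + 11 + 4 = 17 ≤ 19, payoff 7 + 8 + 11 = 26.
V + G + B: cost 11 + 2 + 4 = 17 ≤ 19, payoff 12 + 7 + 11 = 30.
Best is V, G, and B with total payoff 30.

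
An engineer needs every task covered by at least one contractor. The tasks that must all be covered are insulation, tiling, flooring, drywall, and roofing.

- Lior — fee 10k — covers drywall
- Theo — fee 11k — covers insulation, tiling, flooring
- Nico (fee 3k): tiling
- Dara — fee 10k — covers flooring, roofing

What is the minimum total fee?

This is a weighted set-cover instance.
The greedy cost-per-new-task heuristic would pick Nico, Dara, Lior, and Theo for 34, but a cheaper cover exists.
Choose Lior, Theo, and Dara: together they cover insulation, tiling, flooring, drywall, roofing — every task.
Total fee: 10 + 11 + 10 = 31.
No cover costs less than 31.

31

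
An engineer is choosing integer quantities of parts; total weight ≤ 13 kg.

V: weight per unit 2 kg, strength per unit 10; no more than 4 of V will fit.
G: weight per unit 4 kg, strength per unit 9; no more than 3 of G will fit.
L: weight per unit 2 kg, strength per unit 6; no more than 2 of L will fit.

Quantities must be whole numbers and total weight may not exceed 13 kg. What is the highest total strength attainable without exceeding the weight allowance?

V has the best ratio (10/2); taking only V gives at most 4×10 = 40 (stopped by the supply cap of 4).
Mixing does better — 4×V and 2×L: weight 12 ≤ 13, strength 4·10 + 2·6 = 52.

52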